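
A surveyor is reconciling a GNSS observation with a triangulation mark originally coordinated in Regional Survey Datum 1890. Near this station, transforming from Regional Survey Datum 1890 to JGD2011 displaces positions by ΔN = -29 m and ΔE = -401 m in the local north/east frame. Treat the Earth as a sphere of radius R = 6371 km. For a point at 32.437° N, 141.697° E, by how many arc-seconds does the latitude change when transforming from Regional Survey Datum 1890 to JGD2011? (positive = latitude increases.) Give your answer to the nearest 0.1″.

On a sphere of radius R, 1 rad of latitude = R, so Δφ = ΔN / R = -29.0 / 6371000 = -4.5519e-06 rad = -0.939″.

Δφ = -0.9″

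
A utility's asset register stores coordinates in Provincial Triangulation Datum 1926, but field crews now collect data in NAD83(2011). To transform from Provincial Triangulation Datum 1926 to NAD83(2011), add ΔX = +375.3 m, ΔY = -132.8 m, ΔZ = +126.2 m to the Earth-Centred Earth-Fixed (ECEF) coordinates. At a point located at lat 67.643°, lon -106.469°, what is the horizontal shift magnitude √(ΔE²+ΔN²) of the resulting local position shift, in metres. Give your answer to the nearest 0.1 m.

At φ = 67.643°, λ = -106.469°: sin φ = 0.924832, cos φ = 0.380376, sin λ = -0.958973, cos λ = -0.283497.
ΔE = −sin λ·ΔX + cos λ·ΔY = −(-0.958973)·(375.3) + (-0.283497)·(-132.8) = 397.55 m.
ΔN = −sin φ cos λ·ΔX − sin φ sin λ·ΔY + cos φ·ΔZ = −(0.924832)(-0.283497)(375.3) − (0.924832)(-0.958973)(-132.8) + (0.380376)(126.2) = 28.62 m.
Horizontal magnitude = √(ΔE² + ΔN²) = √(397.55² + 28.62²) = 398.58 m.

398.6 m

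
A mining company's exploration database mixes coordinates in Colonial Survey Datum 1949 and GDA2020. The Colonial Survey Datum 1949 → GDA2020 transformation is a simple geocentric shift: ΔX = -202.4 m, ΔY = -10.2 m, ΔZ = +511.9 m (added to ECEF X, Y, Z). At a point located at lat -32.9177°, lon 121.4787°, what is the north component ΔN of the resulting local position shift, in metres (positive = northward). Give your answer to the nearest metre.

ΔN = 482 m

The local north axis is (−sin φ cos λ, −sin φ sin λ, cos φ), giving ΔN = 57.435 − 4.727 + 429.715 = 482.42 m.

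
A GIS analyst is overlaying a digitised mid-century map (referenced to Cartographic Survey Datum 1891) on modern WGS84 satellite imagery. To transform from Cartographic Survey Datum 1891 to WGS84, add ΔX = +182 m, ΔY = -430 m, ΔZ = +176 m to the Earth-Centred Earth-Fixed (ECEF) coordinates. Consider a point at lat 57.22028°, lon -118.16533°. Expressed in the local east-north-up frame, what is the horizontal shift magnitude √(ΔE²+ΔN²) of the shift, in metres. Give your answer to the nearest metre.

394 m

At φ = 57.22028°, λ = -118.16533°: sin φ = 0.840758, cos φ = 0.541411, sin λ = -0.881589, cos λ = -0.472017.
ΔE = −sin λ·ΔX + cos λ·ΔY = −(-0.881589)·(182) + (-0.472017)·(-430) = 363.42 m.
ΔN = −sin φ cos λ·ΔX − sin φ sin λ·ΔY + cos φ·ΔZ = −(0.840758)(-0.472017)(182) − (0.840758)(-0.881589)(-430) + (0.541411)(176) = -151.20 m.
Horizontal magnitude = √(ΔE² + ΔN²) = √(363.42² + (-151.20)²) = 393.62 m.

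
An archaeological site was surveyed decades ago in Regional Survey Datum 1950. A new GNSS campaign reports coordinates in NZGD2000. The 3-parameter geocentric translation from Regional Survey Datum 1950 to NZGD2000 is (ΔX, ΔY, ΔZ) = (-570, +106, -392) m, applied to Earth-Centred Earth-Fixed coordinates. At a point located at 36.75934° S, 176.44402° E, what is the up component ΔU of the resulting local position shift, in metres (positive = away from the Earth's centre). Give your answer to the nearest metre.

At φ = -36.75934°, λ = 176.44402°: sin φ = -0.598455, cos φ = 0.801156, sin λ = 0.062024, cos λ = -0.998075.
ΔU = cos φ cos λ·ΔX + cos φ sin λ·ΔY + sin φ·ΔZ = (0.801156)(-0.998075)(-570) + (0.801156)(0.062024)(106) + (-0.598455)(-392) = 695.64 m.

ΔU = 696 m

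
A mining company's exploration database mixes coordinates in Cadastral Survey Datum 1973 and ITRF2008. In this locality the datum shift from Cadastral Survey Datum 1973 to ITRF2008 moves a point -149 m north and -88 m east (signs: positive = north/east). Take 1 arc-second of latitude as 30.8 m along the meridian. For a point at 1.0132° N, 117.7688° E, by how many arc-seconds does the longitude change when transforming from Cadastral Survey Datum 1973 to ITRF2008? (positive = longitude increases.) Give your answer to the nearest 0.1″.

At latitude 1.0132°, cos φ = 0.999844.
1″ of longitude at this latitude = 30.80 × cos φ = 30.7952 m, so Δλ = -88.0 / 30.7952 = -2.858″.

Δλ = -2.9″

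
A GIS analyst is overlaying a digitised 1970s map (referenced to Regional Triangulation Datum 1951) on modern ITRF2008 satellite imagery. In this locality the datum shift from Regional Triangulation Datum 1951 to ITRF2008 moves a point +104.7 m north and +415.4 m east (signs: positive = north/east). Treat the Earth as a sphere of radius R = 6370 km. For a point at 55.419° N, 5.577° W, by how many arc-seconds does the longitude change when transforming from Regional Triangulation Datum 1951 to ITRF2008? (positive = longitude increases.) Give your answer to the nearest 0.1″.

At latitude 55.419°, cos φ = 0.567571.
One radian of longitude at latitude φ spans R cos φ, so Δλ = ΔE / (R cos φ) = 415.4 / (6370000 × 0.567571) = 1.1490e-04 rad = 23.699″.

Δλ = 23.7″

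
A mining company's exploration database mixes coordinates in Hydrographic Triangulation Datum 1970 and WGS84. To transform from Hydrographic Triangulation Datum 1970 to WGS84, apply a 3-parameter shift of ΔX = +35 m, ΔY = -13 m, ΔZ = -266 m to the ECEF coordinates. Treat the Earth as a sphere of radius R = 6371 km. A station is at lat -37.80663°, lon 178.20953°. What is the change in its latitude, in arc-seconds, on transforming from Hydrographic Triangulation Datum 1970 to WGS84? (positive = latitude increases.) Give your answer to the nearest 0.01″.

Δφ = -7.51″

sin φ = -0.612998, cos φ = 0.790084, sin λ = 0.031245, cos λ = -0.999512.
North component: ΔN = −sin φ cos λ·ΔX − sin φ sin λ·ΔY + cos φ·ΔZ = −(-0.612998)(-0.999512)(35) − (-0.612998)(0.031245)(-13) + (0.790084)(-266) = -231.86 m.
1° of latitude spans πR/180 = 111195 m, so Δφ = -231.86 / 111195 × 3600 = -7.506″.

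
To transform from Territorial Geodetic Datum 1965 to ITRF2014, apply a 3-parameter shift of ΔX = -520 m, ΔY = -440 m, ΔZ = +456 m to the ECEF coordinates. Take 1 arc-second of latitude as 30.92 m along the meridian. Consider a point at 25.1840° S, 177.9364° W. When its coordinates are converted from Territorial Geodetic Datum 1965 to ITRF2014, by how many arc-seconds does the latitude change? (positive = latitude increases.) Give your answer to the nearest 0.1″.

sin φ = -0.425527, cos φ = 0.904946, sin λ = -0.036009, cos λ = -0.999351.
North component: ΔN = −sin φ cos λ·ΔX − sin φ sin λ·ΔY + cos φ·ΔZ = −(-0.425527)(-0.999351)(-520) − (-0.425527)(-0.036009)(-440) + (0.904946)(456) = 640.53 m.
1° of latitude spans 3600 × 30.92 = 111312 m, so Δφ = 640.53 / 111312 × 3600 = 20.716″.

Δφ = 20.7″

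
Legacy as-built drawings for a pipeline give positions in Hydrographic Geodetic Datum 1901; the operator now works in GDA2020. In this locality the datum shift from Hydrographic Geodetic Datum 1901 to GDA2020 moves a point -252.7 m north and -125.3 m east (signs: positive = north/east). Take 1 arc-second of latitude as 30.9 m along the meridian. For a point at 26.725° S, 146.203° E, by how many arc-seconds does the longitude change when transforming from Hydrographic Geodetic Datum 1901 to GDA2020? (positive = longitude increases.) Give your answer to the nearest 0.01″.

Δλ = -4.54″

At latitude -26.725°, cos φ = 0.893175.
1″ of longitude at this latitude = 30.90 × cos φ = 27.5991 m, so Δλ = -125.3 / 27.5991 = -4.540″.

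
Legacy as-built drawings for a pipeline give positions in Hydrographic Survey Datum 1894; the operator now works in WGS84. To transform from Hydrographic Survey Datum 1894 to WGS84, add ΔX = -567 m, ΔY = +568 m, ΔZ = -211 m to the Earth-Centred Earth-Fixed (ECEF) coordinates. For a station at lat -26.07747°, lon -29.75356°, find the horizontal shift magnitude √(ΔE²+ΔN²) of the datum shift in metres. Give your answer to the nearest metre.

571 m

At φ = -26.07747°, λ = -29.75356°: sin φ = -0.439586, cos φ = 0.898201, sin λ = -0.496270, cos λ = 0.868168.
ΔE = −sin λ·ΔX + cos λ·ΔY = −(-0.496270)·(-567) + (0.868168)·(568) = 211.73 m.
ΔN = −sin φ cos λ·ΔX − sin φ sin λ·ΔY + cos φ·ΔZ = −(-0.439586)(0.868168)(-567) − (-0.439586)(-0.496270)(568) + (0.898201)(-211) = -529.82 m.
Horizontal magnitude = √(ΔE² + ΔN²) = √(211.73² + (-529.82)²) = 570.56 m.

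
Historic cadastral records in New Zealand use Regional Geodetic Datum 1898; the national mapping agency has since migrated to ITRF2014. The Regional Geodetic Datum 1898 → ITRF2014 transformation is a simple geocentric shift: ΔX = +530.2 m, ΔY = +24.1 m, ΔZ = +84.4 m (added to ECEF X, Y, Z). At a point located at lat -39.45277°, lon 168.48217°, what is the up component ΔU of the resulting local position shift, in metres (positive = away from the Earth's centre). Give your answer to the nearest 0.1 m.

ΔU = -451.1 m

At φ = -39.45277°, λ = 168.48217°: sin φ = -0.635442, cos φ = 0.772149, sin λ = 0.199673, cos λ = -0.979863.
ΔU = cos φ cos λ·ΔX + cos φ sin λ·ΔY + sin φ·ΔZ = (0.772149)(-0.979863)(530.2) + (0.772149)(0.199673)(24.1) + (-0.635442)(84.4) = -451.06 m.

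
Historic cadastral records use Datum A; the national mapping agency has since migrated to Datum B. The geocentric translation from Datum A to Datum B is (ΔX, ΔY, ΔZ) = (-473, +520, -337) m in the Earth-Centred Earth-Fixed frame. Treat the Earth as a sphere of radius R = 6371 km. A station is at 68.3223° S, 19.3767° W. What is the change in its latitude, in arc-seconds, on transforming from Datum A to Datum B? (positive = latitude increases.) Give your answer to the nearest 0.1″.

sin φ = -0.929276, cos φ = 0.369385, sin λ = -0.331778, cos λ = 0.943358.
North component: ΔN = −sin φ cos λ·ΔX − sin φ sin λ·ΔY + cos φ·ΔZ = −(-0.929276)(0.943358)(-473) − (-0.929276)(-0.331778)(520) + (0.369385)(-337) = -699.46 m.
1° of latitude spans πR/180 = 111195 m, so Δφ = -699.46 / 111195 × 3600 = -22.645″.

Δφ = -22.6″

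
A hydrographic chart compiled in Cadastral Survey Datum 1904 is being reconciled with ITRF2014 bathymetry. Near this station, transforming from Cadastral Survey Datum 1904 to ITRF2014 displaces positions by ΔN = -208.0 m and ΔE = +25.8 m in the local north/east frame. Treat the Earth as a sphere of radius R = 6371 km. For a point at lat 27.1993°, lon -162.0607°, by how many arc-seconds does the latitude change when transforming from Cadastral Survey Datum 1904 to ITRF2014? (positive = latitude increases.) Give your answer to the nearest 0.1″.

Δφ = -6.7″

On a sphere of radius R, 1 rad of latitude = R, so Δφ = ΔN / R = -208.0 / 6371000 = -3.2648e-05 rad = -6.734″.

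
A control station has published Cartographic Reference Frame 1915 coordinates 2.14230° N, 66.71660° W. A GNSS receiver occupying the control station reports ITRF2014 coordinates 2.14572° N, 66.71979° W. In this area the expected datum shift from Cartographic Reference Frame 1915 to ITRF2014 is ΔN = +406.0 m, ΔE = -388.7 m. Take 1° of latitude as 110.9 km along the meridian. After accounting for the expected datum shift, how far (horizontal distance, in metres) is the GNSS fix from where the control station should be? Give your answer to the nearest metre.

44 m

Observed coordinate differences: Δφ = +0.00342°, Δλ = -0.00319°.
Converting to metres (1° lat = 110900 m, cos φ = 0.999301): observed ΔN = 379.3 m, observed ΔE = -353.5 m.
Subtracting the expected shift leaves a residual of 379.3 − (406.0) = -26.7 m north and -353.5 − (-388.7) = 35.2 m east.
Residual distance = √((-26.7)² + 35.2²) = 44.2 m.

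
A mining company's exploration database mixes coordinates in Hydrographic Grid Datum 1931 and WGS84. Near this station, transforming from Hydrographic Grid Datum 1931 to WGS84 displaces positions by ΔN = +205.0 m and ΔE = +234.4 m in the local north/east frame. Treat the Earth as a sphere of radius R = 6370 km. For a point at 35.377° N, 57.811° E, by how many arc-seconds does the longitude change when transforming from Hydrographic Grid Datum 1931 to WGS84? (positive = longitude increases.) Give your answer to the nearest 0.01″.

Δλ = 9.31″

At latitude 35.377°, cos φ = 0.815360.
One radian of longitude at latitude φ spans R cos φ, so Δλ = ΔE / (R cos φ) = 234.4 / (6370000 × 0.815360) = 4.5130e-05 rad = 9.309″.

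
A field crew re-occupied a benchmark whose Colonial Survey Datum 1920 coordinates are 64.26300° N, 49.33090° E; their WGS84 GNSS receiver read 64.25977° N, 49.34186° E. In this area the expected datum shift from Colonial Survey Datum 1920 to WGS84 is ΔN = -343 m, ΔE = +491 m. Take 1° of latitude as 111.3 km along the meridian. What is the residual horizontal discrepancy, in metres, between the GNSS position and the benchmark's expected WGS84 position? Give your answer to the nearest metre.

Observed coordinate differences: Δφ = -0.00323°, Δλ = +0.01096°.
Converting to metres (1° lat = 111300 m, cos φ = 0.434241): observed ΔN = -359.5 m, observed ΔE = 529.7 m.
Subtracting the expected shift leaves a residual of -359.5 − (-343) = -16.5 m north and 529.7 − (491) = 38.7 m east.
Residual distance = √((-16.5)² + 38.7²) = 42.1 m.

42 m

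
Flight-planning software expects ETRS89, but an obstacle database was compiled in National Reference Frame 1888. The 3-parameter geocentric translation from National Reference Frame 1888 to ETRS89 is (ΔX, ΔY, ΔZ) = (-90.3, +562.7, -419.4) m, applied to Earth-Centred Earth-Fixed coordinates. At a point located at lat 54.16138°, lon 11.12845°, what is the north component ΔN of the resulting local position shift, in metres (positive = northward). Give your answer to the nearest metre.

ΔN = -262 m

The local north axis is (−sin φ cos λ, −sin φ sin λ, cos φ), giving ΔN = 71.827 − 88.044 − 245.560 = -261.78 m.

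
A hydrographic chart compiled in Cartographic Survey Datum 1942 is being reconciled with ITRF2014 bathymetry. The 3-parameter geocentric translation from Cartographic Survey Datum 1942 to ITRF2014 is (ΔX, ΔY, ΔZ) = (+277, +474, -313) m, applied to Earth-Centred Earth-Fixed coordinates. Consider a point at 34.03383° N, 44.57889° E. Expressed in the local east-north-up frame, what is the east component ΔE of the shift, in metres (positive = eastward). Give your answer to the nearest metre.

ΔE = 143 m

At φ = 34.03383°, λ = 44.57889°: sin φ = 0.559682, cos φ = 0.828707, sin λ = 0.701891, cos λ = 0.712285.
ΔE = −sin λ·ΔX + cos λ·ΔY = −(0.701891)·(277) + (0.712285)·(474) = 143.20 m.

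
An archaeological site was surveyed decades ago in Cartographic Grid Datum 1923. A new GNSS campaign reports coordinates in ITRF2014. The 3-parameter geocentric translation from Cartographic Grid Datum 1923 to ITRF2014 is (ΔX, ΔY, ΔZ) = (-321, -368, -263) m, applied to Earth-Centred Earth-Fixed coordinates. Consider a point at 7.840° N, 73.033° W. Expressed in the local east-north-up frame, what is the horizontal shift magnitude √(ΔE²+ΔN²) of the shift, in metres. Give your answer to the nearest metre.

509 m

At φ = 7.840°, λ = -73.033°: sin φ = 0.136407, cos φ = 0.990653, sin λ = -0.956473, cos λ = 0.291821.
ΔE = −sin λ·ΔX + cos λ·ΔY = −(-0.956473)·(-321) + (0.291821)·(-368) = -414.42 m.
ΔN = −sin φ cos λ·ΔX − sin φ sin λ·ΔY + cos φ·ΔZ = −(0.136407)(0.291821)(-321) − (0.136407)(-0.956473)(-368) + (0.990653)(-263) = -295.78 m.
Horizontal magnitude = √(ΔE² + ΔN²) = √((-414.42)² + (-295.78)²) = 509.14 m.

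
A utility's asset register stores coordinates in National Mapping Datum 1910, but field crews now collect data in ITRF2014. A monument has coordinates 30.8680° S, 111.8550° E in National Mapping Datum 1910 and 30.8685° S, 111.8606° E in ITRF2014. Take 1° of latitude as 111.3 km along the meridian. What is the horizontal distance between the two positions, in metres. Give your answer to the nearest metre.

Δφ = -30.8685° − -30.8680° = -0.0005°; Δλ = 111.8606° − 111.8550° = +0.0056°.
ΔN = Δφ × 111300 = -55.7 m; ΔE = Δλ × 111300 × cos(-30.8680°) = +0.0056 × 111300 × 0.858352 = 535.0 m.
Distance = √(ΔE² + ΔN²) = √(535.0² + (-55.7)²) = 537.9 m.

538 m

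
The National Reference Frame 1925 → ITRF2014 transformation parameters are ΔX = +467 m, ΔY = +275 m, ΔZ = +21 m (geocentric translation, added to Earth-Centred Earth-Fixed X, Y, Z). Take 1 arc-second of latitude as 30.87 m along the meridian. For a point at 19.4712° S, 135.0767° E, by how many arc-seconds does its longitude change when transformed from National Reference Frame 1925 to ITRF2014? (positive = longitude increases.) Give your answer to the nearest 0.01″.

Δλ = -18.02″

sin φ = -0.333333, cos φ = 0.942809, sin λ = 0.706160, cos λ = -0.708053.
East component: ΔE = −sin λ·ΔX + cos λ·ΔY = −(0.706160)(467) + (-0.708053)(275) = -524.49 m.
1° of latitude spans 3600 × 30.87 = 111132 m; at latitude φ, 1° of longitude spans that × cos φ = 104776.3 m, so Δλ = -524.49 / 104776.3 × 3600 = -18.021″.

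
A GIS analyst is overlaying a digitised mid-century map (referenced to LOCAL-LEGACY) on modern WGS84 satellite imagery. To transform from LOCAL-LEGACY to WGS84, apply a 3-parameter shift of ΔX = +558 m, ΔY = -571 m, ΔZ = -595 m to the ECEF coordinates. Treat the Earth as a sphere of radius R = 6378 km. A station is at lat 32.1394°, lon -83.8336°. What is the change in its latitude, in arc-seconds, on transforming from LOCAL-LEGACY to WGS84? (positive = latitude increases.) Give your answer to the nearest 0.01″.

Δφ = -27.09″

sin φ = 0.531981, cos φ = 0.846756, sin λ = -0.994214, cos λ = 0.107416.
North component: ΔN = −sin φ cos λ·ΔX − sin φ sin λ·ΔY + cos φ·ΔZ = −(0.531981)(0.107416)(558) − (0.531981)(-0.994214)(-571) + (0.846756)(-595) = -837.71 m.
1° of latitude spans πR/180 = 111317 m, so Δφ = -837.71 / 111317 × 3600 = -27.092″.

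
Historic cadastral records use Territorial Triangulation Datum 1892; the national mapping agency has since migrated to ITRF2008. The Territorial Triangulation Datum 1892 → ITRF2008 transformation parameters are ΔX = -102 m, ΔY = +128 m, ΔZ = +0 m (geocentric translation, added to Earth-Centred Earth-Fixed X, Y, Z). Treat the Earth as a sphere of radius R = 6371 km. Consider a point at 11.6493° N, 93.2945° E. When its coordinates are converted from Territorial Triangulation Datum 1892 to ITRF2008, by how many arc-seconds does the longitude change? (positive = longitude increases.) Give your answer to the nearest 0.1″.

sin φ = 0.201921, cos φ = 0.979402, sin λ = 0.998347, cos λ = -0.057468.
East component: ΔE = −sin λ·ΔX + cos λ·ΔY = −(0.998347)(-102) + (-0.057468)(128) = 94.48 m.
1° of latitude spans πR/180 = 111195 m; at latitude φ, 1° of longitude spans that × cos φ = 108904.5 m, so Δλ = 94.48 / 108904.5 × 3600 = 3.123″.

Δλ = 3.1″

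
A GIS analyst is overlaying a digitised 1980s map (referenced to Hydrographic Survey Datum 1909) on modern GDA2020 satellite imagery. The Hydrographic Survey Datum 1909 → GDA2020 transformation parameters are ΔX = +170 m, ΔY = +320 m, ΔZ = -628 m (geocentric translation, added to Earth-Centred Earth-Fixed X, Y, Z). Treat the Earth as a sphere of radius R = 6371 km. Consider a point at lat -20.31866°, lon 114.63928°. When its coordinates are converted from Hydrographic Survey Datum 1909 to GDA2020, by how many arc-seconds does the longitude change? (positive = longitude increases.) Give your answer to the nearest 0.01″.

Δλ = -9.94″

sin φ = -0.347241, cos φ = 0.937776, sin λ = 0.908951, cos λ = -0.416904.
East component: ΔE = −sin λ·ΔX + cos λ·ΔY = −(0.908951)(170) + (-0.416904)(320) = -287.93 m.
1° of latitude spans πR/180 = 111195 m; at latitude φ, 1° of longitude spans that × cos φ = 104275.9 m, so Δλ = -287.93 / 104275.9 × 3600 = -9.940″.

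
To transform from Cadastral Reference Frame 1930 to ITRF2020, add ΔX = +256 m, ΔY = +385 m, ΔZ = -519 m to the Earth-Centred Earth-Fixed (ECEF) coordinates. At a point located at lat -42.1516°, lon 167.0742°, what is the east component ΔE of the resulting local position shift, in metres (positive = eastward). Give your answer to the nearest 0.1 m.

The local east axis at (φ, λ) is (−sin λ, cos λ, 0), so ΔE = −sin(167.0742°)·256 + cos(167.0742°)·385 = -432.51 m.

ΔE = -432.5 m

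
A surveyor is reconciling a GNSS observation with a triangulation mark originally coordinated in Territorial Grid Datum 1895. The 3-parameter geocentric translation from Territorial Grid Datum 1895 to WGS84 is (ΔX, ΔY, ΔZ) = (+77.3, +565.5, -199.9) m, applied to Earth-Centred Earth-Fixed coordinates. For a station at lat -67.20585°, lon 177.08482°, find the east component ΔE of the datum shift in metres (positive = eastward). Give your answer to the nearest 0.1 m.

ΔE = -568.7 m

At φ = -67.20585°, λ = 177.08482°: sin φ = -0.921903, cos φ = 0.387421, sin λ = 0.050858, cos λ = -0.998706.
ΔE = −sin λ·ΔX + cos λ·ΔY = −(0.050858)·(77.3) + (-0.998706)·(565.5) = -568.70 m.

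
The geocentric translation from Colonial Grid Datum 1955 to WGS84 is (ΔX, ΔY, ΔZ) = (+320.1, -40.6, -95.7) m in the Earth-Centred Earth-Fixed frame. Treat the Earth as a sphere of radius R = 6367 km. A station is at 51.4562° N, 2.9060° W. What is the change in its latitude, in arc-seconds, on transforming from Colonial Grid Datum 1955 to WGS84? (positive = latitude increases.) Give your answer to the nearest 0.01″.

sin φ = 0.782132, cos φ = 0.623113, sin λ = -0.050698, cos λ = 0.998714.
North component: ΔN = −sin φ cos λ·ΔX − sin φ sin λ·ΔY + cos φ·ΔZ = −(0.782132)(0.998714)(320.1) − (0.782132)(-0.050698)(-40.6) + (0.623113)(-95.7) = -311.28 m.
1° of latitude spans πR/180 = 111125 m, so Δφ = -311.28 / 111125 × 3600 = -10.084″.

Δφ = -10.08″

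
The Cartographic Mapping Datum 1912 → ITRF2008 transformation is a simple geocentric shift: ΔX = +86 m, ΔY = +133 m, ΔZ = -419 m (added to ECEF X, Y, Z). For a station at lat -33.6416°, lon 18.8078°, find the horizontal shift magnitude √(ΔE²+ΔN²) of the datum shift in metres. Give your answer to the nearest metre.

The local east axis at (φ, λ) is (−sin λ, cos λ, 0), so ΔE = −sin(18.8078°)·86 + cos(18.8078°)·133 = 98.17 m.
The local north axis is (−sin φ cos λ, −sin φ sin λ, cos φ), giving ΔN = 45.100 + 23.755 − 348.826 = -279.97 m.
Horizontal magnitude = √(ΔE² + ΔN²) = √(98.17² + (-279.97)²) = 296.68 m.

297 m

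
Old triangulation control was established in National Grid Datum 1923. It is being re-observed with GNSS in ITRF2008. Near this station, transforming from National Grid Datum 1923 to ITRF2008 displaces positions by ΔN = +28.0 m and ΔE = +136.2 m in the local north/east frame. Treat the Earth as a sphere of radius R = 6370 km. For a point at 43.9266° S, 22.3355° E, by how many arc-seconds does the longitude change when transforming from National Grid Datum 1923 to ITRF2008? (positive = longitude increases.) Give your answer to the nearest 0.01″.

At latitude -43.9266°, cos φ = 0.720229.
One radian of longitude at latitude φ spans R cos φ, so Δλ = ΔE / (R cos φ) = 136.2 / (6370000 × 0.720229) = 2.9687e-05 rad = 6.123″.

Δλ = 6.12″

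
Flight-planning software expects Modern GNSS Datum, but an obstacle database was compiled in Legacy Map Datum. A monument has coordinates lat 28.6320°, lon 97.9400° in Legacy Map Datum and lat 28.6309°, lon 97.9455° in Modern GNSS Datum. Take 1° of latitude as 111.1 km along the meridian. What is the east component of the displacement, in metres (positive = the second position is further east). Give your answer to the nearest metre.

ΔE = 536 m

Δφ = 28.6309° − 28.6320° = -0.0011°; Δλ = 97.9455° − 97.9400° = +0.0055°.
ΔN = Δφ × 111100 = -122.2 m; ΔE = Δλ × 111100 × cos(28.6320°) = +0.0055 × 111100 × 0.877715 = 536.3 m.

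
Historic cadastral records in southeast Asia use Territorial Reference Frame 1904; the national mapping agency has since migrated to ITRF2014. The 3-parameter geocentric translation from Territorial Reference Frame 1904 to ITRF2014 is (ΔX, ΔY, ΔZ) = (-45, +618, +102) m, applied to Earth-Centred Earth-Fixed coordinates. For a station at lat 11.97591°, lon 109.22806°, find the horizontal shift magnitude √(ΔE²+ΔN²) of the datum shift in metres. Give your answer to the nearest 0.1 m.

At φ = 11.97591°, λ = 109.22806°: sin φ = 0.207500, cos φ = 0.978235, sin λ = 0.944215, cos λ = -0.329329.
ΔE = −sin λ·ΔX + cos λ·ΔY = −(0.944215)·(-45) + (-0.329329)·(618) = -161.04 m.
ΔN = −sin φ cos λ·ΔX − sin φ sin λ·ΔY + cos φ·ΔZ = −(0.207500)(-0.329329)(-45) − (0.207500)(0.944215)(618) + (0.978235)(102) = -24.38 m.
Horizontal magnitude = √(ΔE² + ΔN²) = √((-161.04)² + (-24.38)²) = 162.87 m.

162.9 m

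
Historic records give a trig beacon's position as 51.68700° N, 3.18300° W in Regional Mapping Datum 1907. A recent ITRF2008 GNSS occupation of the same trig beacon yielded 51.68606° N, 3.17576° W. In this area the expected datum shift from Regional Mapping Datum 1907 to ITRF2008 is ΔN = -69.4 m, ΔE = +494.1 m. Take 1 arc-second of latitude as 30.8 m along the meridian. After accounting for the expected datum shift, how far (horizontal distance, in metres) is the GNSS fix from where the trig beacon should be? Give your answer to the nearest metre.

Observed coordinate differences: Δφ = -0.00094°, Δλ = +0.00724°.
Converting to metres (1° lat = 110880 m, cos φ = 0.619957): observed ΔN = -104.2 m, observed ΔE = 497.7 m.
Subtracting the expected shift leaves a residual of -104.2 − (-69.4) = -34.8 m north and 497.7 − (494.1) = 3.6 m east.
Residual distance = √((-34.8)² + 3.6²) = 35.0 m.

35 m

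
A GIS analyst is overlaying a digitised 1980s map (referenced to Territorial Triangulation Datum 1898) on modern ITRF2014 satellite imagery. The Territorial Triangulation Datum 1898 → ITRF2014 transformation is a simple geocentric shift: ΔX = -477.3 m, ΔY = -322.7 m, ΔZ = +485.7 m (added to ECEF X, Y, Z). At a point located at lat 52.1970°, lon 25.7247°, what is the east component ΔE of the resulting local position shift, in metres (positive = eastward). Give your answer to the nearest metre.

At φ = 52.1970°, λ = 25.7247°: sin φ = 0.790123, cos φ = 0.612948, sin λ = 0.434047, cos λ = 0.900890.
ΔE = −sin λ·ΔX + cos λ·ΔY = −(0.434047)·(-477.3) + (0.900890)·(-322.7) = -83.55 m.

ΔE = -84 m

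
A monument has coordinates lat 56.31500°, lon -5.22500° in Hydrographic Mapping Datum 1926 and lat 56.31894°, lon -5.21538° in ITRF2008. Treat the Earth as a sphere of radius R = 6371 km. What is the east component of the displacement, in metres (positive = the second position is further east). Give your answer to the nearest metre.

ΔE = 593 m

Δφ = 56.31894° − 56.31500° = +0.00394°; Δλ = -5.21538° − -5.22500° = +0.00962°.
1° along a meridian = πR/180 = 111195 m.
ΔN = Δφ × 111195 = 438.1 m; ΔE = Δλ × 111195 × cos(56.31500°) = +0.00962 × 111195 × 0.554627 = 593.3 m.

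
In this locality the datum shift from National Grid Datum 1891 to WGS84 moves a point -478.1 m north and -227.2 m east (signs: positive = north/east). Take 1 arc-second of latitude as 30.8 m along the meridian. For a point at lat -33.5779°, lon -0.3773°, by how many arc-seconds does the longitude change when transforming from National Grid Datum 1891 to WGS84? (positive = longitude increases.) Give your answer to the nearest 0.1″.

Δλ = -8.9″

At latitude -33.5779°, cos φ = 0.833135.
1″ of longitude at this latitude = 30.80 × cos φ = 25.6605 m, so Δλ = -227.2 / 25.6605 = -8.854″.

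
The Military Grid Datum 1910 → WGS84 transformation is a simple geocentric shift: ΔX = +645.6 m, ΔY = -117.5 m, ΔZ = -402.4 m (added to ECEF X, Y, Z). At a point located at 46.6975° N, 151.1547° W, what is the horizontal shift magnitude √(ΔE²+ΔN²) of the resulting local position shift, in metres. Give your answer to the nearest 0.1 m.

425.0 m

At φ = 46.6975°, λ = -151.1547°: sin φ = 0.727743, cos φ = 0.685850, sin λ = -0.482446, cos λ = -0.875926.
ΔE = −sin λ·ΔX + cos λ·ΔY = −(-0.482446)·(645.6) + (-0.875926)·(-117.5) = 414.39 m.
ΔN = −sin φ cos λ·ΔX − sin φ sin λ·ΔY + cos φ·ΔZ = −(0.727743)(-0.875926)(645.6) − (0.727743)(-0.482446)(-117.5) + (0.685850)(-402.4) = 94.30 m.
Horizontal magnitude = √(ΔE² + ΔN²) = √(414.39² + 94.30²) = 424.98 m.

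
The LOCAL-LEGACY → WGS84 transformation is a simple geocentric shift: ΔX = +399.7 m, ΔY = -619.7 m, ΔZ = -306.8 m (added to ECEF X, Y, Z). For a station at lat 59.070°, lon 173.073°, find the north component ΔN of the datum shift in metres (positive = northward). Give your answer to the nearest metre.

ΔN = 247 m

The local north axis is (−sin φ cos λ, −sin φ sin λ, cos φ), giving ΔN = 340.358 + 64.111 − 157.692 = 246.78 m.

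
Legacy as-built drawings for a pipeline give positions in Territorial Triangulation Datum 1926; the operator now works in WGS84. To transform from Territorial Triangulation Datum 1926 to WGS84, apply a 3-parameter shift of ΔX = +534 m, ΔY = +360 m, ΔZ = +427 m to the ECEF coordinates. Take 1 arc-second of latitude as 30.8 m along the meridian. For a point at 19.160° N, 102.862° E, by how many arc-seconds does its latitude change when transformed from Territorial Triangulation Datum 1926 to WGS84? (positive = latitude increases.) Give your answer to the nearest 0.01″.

Δφ = 10.62″

sin φ = 0.328207, cos φ = 0.944606, sin λ = 0.974909, cos λ = -0.222604.
North component: ΔN = −sin φ cos λ·ΔX − sin φ sin λ·ΔY + cos φ·ΔZ = −(0.328207)(-0.222604)(534) − (0.328207)(0.974909)(360) + (0.944606)(427) = 327.17 m.
1° of latitude spans 3600 × 30.80 = 110880 m, so Δφ = 327.17 / 110880 × 3600 = 10.622″.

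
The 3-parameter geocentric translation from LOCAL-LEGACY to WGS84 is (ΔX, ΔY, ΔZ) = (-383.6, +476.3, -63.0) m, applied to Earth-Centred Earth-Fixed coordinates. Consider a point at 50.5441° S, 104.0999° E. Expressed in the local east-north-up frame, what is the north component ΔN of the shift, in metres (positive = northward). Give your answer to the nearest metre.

ΔN = 389 m

At φ = -50.5441°, λ = 104.0999°: sin φ = -0.772114, cos φ = 0.635484, sin λ = 0.969872, cos λ = -0.243613.
ΔN = −sin φ cos λ·ΔX − sin φ sin λ·ΔY + cos φ·ΔZ = −(-0.772114)(-0.243613)(-383.6) − (-0.772114)(0.969872)(476.3) + (0.635484)(-63.0) = 388.80 m.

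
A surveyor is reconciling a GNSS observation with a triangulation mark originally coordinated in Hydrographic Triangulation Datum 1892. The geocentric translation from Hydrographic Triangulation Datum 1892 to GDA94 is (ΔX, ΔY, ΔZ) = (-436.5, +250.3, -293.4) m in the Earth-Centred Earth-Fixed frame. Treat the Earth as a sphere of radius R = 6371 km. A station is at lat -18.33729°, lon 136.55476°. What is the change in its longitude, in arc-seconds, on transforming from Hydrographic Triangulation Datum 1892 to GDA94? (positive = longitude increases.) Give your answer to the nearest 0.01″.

Δλ = 4.04″

sin φ = -0.314610, cos φ = 0.949221, sin λ = 0.687661, cos λ = -0.726032.
East component: ΔE = −sin λ·ΔX + cos λ·ΔY = −(0.687661)(-436.5) + (-0.726032)(250.3) = 118.44 m.
1° of latitude spans πR/180 = 111195 m; at latitude φ, 1° of longitude spans that × cos φ = 105548.6 m, so Δλ = 118.44 / 105548.6 × 3600 = 4.040″.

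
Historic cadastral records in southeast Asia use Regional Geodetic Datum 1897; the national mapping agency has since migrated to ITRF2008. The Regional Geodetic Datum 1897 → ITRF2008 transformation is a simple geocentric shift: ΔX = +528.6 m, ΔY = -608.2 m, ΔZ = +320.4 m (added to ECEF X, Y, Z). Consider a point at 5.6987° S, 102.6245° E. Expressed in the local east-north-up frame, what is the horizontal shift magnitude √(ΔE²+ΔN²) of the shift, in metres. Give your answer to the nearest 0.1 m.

At φ = -5.6987°, λ = 102.6245°: sin φ = -0.099297, cos φ = 0.995058, sin λ = 0.975823, cos λ = -0.218561.
ΔE = −sin λ·ΔX + cos λ·ΔY = −(0.975823)·(528.6) + (-0.218561)·(-608.2) = -382.89 m.
ΔN = −sin φ cos λ·ΔX − sin φ sin λ·ΔY + cos φ·ΔZ = −(-0.099297)(-0.218561)(528.6) − (-0.099297)(0.975823)(-608.2) + (0.995058)(320.4) = 248.41 m.
Horizontal magnitude = √(ΔE² + ΔN²) = √((-382.89)² + 248.41²) = 456.42 m.

456.4 m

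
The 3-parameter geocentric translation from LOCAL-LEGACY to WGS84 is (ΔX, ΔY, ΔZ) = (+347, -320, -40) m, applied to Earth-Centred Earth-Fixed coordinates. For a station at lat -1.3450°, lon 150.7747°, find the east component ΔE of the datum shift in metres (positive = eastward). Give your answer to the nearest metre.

The local east axis at (φ, λ) is (−sin λ, cos λ, 0), so ΔE = −sin(150.7747°)·347 + cos(150.7747°)·(-320) = 109.85 m.

ΔE = 110 m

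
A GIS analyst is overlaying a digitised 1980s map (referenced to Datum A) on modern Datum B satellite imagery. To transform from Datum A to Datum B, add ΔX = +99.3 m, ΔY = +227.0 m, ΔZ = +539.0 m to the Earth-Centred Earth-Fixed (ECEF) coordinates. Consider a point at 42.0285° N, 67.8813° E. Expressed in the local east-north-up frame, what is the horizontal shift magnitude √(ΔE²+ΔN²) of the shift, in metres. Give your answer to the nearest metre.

235 m

The local east axis at (φ, λ) is (−sin λ, cos λ, 0), so ΔE = −sin(67.8813°)·99.3 + cos(67.8813°)·227.0 = -6.52 m.
The local north axis is (−sin φ cos λ, −sin φ sin λ, cos φ), giving ΔN = -25.032 − 140.792 + 400.376 = 234.55 m.
Horizontal magnitude = √(ΔE² + ΔN²) = √((-6.52)² + 234.55²) = 234.64 m.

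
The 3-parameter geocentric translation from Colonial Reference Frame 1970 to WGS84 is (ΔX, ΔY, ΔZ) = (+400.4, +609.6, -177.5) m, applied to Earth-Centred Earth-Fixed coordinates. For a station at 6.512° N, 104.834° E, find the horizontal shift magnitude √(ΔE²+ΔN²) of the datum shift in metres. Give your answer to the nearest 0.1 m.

590.4 m

At φ = 6.512°, λ = 104.834°: sin φ = 0.113411, cos φ = 0.993548, sin λ = 0.966672, cos λ = -0.256019.
ΔE = −sin λ·ΔX + cos λ·ΔY = −(0.966672)·(400.4) + (-0.256019)·(609.6) = -543.12 m.
ΔN = −sin φ cos λ·ΔX − sin φ sin λ·ΔY + cos φ·ΔZ = −(0.113411)(-0.256019)(400.4) − (0.113411)(0.966672)(609.6) + (0.993548)(-177.5) = -231.56 m.
Horizontal magnitude = √(ΔE² + ΔN²) = √((-543.12)² + (-231.56)²) = 590.43 m.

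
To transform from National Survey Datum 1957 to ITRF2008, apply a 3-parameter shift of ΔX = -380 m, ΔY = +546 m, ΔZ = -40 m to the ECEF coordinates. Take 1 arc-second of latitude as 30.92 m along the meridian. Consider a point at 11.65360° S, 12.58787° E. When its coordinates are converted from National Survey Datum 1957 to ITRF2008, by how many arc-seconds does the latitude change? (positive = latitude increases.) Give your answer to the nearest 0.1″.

Δφ = -2.9″

sin φ = -0.201994, cos φ = 0.979387, sin λ = 0.217937, cos λ = 0.975963.
North component: ΔN = −sin φ cos λ·ΔX − sin φ sin λ·ΔY + cos φ·ΔZ = −(-0.201994)(0.975963)(-380) − (-0.201994)(0.217937)(546) + (0.979387)(-40) = -90.05 m.
1° of latitude spans 3600 × 30.92 = 111312 m, so Δφ = -90.05 / 111312 × 3600 = -2.912″.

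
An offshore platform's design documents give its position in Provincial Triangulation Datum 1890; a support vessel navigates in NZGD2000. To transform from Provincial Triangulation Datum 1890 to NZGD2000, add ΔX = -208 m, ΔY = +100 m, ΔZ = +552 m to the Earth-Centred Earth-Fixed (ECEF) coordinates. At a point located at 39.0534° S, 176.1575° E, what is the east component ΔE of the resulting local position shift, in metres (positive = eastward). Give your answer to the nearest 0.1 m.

At φ = -39.0534°, λ = 176.1575°: sin φ = -0.630044, cos φ = 0.776559, sin λ = 0.067014, cos λ = -0.997752.
ΔE = −sin λ·ΔX + cos λ·ΔY = −(0.067014)·(-208) + (-0.997752)·(100) = -85.84 m.

ΔE = -85.8 m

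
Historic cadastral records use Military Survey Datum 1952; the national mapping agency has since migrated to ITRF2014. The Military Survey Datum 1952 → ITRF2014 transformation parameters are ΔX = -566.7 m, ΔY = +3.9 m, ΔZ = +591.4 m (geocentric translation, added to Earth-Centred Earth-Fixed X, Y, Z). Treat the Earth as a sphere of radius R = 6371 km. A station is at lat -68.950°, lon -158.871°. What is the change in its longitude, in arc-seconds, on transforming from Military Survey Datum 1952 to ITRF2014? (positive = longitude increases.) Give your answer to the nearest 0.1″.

sin φ = -0.933267, cos φ = 0.359183, sin λ = -0.360469, cos λ = -0.932771.
East component: ΔE = −sin λ·ΔX + cos λ·ΔY = −(-0.360469)(-566.7) + (-0.932771)(3.9) = -207.92 m.
1° of latitude spans πR/180 = 111195 m; at latitude φ, 1° of longitude spans that × cos φ = 39939.3 m, so Δλ = -207.92 / 39939.3 × 3600 = -18.741″.

Δλ = -18.7″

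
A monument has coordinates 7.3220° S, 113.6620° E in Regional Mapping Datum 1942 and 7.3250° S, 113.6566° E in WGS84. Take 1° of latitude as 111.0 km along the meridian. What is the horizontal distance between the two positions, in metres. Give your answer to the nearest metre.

681 m

Δφ = -7.3250° − -7.3220° = -0.0030°; Δλ = 113.6566° − 113.6620° = -0.0054°.
ΔN = Δφ × 111000 = -333.0 m; ΔE = Δλ × 111000 × cos(-7.3220°) = -0.0054 × 111000 × 0.991846 = -594.5 m.
Distance = √(ΔE² + ΔN²) = √((-594.5)² + (-333.0)²) = 681.4 m.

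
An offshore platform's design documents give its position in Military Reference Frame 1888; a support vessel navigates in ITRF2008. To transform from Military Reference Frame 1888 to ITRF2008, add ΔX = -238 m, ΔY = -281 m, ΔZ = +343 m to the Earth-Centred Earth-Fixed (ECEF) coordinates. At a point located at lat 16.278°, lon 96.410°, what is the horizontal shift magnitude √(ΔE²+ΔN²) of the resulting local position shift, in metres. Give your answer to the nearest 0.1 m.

At φ = 16.278°, λ = 96.410°: sin φ = 0.280298, cos φ = 0.959913, sin λ = 0.993748, cos λ = -0.111642.
ΔE = −sin λ·ΔX + cos λ·ΔY = −(0.993748)·(-238) + (-0.111642)·(-281) = 267.88 m.
ΔN = −sin φ cos λ·ΔX − sin φ sin λ·ΔY + cos φ·ΔZ = −(0.280298)(-0.111642)(-238) − (0.280298)(0.993748)(-281) + (0.959913)(343) = 400.07 m.
Horizontal magnitude = √(ΔE² + ΔN²) = √(267.88² + 400.07²) = 481.48 m.

481.5 m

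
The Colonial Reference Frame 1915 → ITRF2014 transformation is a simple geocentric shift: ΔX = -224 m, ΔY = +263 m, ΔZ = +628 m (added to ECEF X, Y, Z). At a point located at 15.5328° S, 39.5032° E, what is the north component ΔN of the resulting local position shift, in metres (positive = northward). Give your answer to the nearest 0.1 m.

ΔN = 603.6 m

At φ = -15.5328°, λ = 39.5032°: sin φ = -0.267790, cos φ = 0.963477, sin λ = 0.636121, cos λ = 0.771589.
ΔN = −sin φ cos λ·ΔX − sin φ sin λ·ΔY + cos φ·ΔZ = −(-0.267790)(0.771589)(-224) − (-0.267790)(0.636121)(263) + (0.963477)(628) = 603.58 m.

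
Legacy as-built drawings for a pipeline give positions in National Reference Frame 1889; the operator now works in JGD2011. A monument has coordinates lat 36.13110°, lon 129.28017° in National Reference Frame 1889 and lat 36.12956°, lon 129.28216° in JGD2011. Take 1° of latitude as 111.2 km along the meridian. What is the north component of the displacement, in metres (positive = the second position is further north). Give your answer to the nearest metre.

Δφ = 36.12956° − 36.13110° = -0.00154°; Δλ = 129.28216° − 129.28017° = +0.00199°.
ΔN = Δφ × 111200 = -171.2 m; ΔE = Δλ × 111200 × cos(36.13110°) = +0.00199 × 111200 × 0.807670 = 178.7 m.

ΔN = -171 m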